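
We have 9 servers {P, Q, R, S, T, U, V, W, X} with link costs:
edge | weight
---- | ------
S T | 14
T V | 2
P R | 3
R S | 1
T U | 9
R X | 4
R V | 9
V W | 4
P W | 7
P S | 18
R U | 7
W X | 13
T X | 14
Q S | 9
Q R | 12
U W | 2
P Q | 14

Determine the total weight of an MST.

32

Sort edges by weight, then run Kruskal:
R S (1): add — endpoints in different components.
T V (2): add — endpoints in different components.
U W (2): add — endpoints in different components.
P R (3): add — endpoints in different components.
R X (4): add — endpoints in different components.
V W (4): add — endpoints in different components.
P W (7): add — endpoints in different components.
R U (7): skip — U and R already connected.
Q S (9): add — endpoints in different components.
MST edges: R S, T V, U W, P R, R X, V W, P W, Q S; total weight 1+2+2+3+4+4+7+9 = 32.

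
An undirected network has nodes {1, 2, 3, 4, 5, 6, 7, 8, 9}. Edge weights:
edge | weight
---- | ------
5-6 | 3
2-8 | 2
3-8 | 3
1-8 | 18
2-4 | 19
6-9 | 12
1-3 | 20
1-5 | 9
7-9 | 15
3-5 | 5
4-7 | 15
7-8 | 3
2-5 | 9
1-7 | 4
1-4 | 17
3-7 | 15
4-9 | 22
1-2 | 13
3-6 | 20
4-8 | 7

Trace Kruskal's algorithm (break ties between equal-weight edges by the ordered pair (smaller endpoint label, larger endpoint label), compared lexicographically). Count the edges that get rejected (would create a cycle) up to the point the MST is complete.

2

Kruskal's algorithm — process edges by increasing weight (ties by edge label):
2-8 (2): add — endpoints in different components.
3-8 (3): add — endpoints in different components.
5-6 (3): add — endpoints in different components.
7-8 (3): add — endpoints in different components.
1-7 (4): add — endpoints in different components.
3-5 (5): add — endpoints in different components.
4-8 (7): add — endpoints in different components.
1-5 (9): skip — 1 and 5 already connected.
2-5 (9): skip — 2 and 5 already connected.
6-9 (12): add — endpoints in different components.
Edges rejected before the tree was complete: 2.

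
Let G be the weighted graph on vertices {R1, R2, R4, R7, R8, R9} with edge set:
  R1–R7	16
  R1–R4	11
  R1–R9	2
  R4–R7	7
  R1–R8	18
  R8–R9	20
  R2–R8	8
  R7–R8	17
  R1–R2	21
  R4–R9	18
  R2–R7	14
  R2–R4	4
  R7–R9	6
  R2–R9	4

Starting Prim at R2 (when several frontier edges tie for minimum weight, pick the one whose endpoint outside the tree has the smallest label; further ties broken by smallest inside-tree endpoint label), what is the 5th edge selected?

Prim's algorithm from R2:
Step 1: cheapest edge leaving the tree is R2–R4 (4); add R4.
Step 2: cheapest edge leaving the tree is R2–R9 (4); add R9.
Step 3: cheapest edge leaving the tree is R1–R9 (2); add R1.
Step 4: cheapest edge leaving the tree is R7–R9 (6); add R7.
Step 5: cheapest edge leaving the tree is R2–R8 (8); add R8.
The 5th edge added is R2–R8.

R2-R8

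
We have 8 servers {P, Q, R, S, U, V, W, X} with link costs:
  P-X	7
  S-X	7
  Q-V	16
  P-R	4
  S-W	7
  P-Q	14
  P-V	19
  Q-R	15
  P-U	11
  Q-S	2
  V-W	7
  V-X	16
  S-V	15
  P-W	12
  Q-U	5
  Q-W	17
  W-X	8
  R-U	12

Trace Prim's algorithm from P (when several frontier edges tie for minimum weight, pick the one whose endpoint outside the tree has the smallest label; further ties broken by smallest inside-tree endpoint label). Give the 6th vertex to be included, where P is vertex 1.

U

Grow the tree from P using Prim:
Step 1: cheapest edge leaving the tree is P-R (4); add R.
Step 2: cheapest edge leaving the tree is P-X (7); add X.
Step 3: cheapest edge leaving the tree is S-X (7); add S.
Step 4: cheapest edge leaving the tree is Q-S (2); add Q.
Step 5: cheapest edge leaving the tree is Q-U (5); add U.
Step 6: cheapest edge leaving the tree is S-W (7); add W.
Step 7: cheapest edge leaving the tree is V-W (7); add V.
Vertex order: P, R, X, S, Q, U, W, V. The 6th vertex is U.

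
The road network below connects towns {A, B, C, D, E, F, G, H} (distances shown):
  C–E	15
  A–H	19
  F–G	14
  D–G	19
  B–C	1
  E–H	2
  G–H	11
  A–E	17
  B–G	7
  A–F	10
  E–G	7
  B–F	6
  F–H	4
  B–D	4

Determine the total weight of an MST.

34

Sort edges by weight, then run Kruskal:
B–C (1): add — endpoints in different components.
E–H (2): add — endpoints in different components.
B–D (4): add — endpoints in different components.
F–H (4): add — endpoints in different components.
B–F (6): add — endpoints in different components.
B–G (7): add — endpoints in different components.
E–G (7): skip — E and G already connected.
A–F (10): add — endpoints in different components.
MST edges: B–C, E–H, B–D, F–H, B–F, B–G, A–F; total weight 1+2+4+4+6+7+10 = 34.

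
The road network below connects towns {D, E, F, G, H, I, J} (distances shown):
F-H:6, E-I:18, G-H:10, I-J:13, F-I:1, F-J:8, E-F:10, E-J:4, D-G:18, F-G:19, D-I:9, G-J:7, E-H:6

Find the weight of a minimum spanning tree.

Prim's algorithm from J:
Step 1: frontier [E-J 4, G-J 7, F-J 8, I-J 13] → take E-J (4); add E.
Step 2: frontier [E-H 6, E-F 10, E-I 18, G-J 7, F-J 8, I-J 13] → take E-H (6); add H.
Step 3: frontier [E-F 10, E-I 18, F-H 6, G-H 10, G-J 7, F-J 8, I-J 13] → take F-H (6); add F.
Step 4: frontier [E-I 18, F-I 1, F-G 19, G-H 10, G-J 7, I-J 13] → take F-I (1); add I.
Step 5: frontier [F-G 19, G-H 10, D-I 9, G-J 7] → take G-J (7); add G.
Step 6: frontier [D-G 18, D-I 9] → take D-I (9); add D.
MST edges: E-J, E-H, F-H, F-I, G-J, D-I; total weight 4+6+6+1+7+9 = 33.

33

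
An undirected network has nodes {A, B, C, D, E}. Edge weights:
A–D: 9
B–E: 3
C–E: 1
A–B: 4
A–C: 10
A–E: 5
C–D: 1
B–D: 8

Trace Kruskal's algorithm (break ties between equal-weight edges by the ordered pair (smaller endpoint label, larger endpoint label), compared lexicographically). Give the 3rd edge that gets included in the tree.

B-E

Kruskal: consider edges lightest-first.
C–D (1): add. Components now {A} {B} {C,D} {E}
C–E (1): add. Components now {A} {B} {C,D,E}
B–E (3): add. Components now {A} {B,C,D,E}
A–B (4): add. Components now {A,B,C,D,E}
The 3rd edge added is B–E.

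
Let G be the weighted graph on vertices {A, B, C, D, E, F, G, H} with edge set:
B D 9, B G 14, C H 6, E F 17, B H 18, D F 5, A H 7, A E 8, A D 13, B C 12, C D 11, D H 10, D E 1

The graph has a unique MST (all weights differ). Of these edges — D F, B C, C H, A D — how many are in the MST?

Kruskal: consider edges lightest-first.
D E (1): add — endpoints in different components.
D F (5): add — endpoints in different components.
C H (6): add — endpoints in different components.
A H (7): add — endpoints in different components.
A E (8): add — endpoints in different components.
B D (9): add — endpoints in different components.
D H (10): skip — D and H already connected.
C D (11): skip — C and D already connected.
B C (12): skip — B and C already connected.
A D (13): skip — A and D already connected.
B G (14): add — endpoints in different components.
MST edge set: {D E, D F, C H, A H, A E, B D, B G}.
Of the listed edges, {D F, C H} are in the MST → 2.

2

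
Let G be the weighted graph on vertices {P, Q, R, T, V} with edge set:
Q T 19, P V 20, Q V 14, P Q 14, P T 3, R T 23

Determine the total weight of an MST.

54

Prim's algorithm from Q:
Step 1: frontier [P Q 14, Q V 14, Q T 19] → take P Q (14); add P.
Step 2: frontier [P T 3, P V 20, Q V 14, Q T 19] → take P T (3); add T.
Step 3: frontier [P V 20, Q V 14, R T 23] → take Q V (14); add V.
Step 4: frontier [R T 23] → take R T (23); add R.
MST edges: P Q, P T, Q V, R T; total weight 14+3+14+23 = 54.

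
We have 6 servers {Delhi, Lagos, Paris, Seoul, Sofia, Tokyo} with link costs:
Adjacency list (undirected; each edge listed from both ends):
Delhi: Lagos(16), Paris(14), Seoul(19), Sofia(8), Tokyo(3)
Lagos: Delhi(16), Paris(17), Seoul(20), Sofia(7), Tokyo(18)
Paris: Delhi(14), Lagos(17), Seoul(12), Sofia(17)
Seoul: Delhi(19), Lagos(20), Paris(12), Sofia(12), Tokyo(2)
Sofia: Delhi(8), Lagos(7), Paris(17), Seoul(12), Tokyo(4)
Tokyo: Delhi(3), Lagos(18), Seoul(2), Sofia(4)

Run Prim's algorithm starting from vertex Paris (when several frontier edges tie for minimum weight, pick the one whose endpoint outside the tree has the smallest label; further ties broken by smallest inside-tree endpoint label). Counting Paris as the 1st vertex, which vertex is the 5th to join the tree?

Sofia

Prim's algorithm from Paris:
Step 1: cheapest edge leaving the tree is Paris Seoul (12); add Seoul.
Step 2: cheapest edge leaving the tree is Seoul Tokyo (2); add Tokyo.
Step 3: cheapest edge leaving the tree is Delhi Tokyo (3); add Delhi.
Step 4: cheapest edge leaving the tree is Sofia Tokyo (4); add Sofia.
Step 5: cheapest edge leaving the tree is Lagos Sofia (7); add Lagos.
Vertex order: Paris, Seoul, Tokyo, Delhi, Sofia, Lagos. The 5th vertex is Sofia.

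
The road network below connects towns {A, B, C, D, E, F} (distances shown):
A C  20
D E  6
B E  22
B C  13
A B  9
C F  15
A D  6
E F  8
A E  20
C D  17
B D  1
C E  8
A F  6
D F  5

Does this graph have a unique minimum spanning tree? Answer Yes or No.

Kruskal's algorithm — process edges by increasing weight (ties by edge label):
B D (1): add. Components now {A} {B,D} {C} {E} {F}
D F (5): add. Components now {A} {B,D,F} {C} {E}
A D (6): add. Components now {A,B,D,F} {C} {E}
A F (6): skip — A and F already connected.
D E (6): add. Components now {A,B,D,E,F} {C}
C E (8): add. Components now {A,B,C,D,E,F}
Non-tree edge A F has weight 6, equal to the heaviest edge on its tree cycle — swapping gives another MST of the same weight. Not unique.

No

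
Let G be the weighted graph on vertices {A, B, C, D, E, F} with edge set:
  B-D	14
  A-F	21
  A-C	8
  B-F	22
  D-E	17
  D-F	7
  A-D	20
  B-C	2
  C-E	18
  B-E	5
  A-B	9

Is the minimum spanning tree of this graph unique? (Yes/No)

Yes

Sort edges by weight, then run Kruskal:
B-C (2): add — endpoints in different components.
B-E (5): add — endpoints in different components.
D-F (7): add — endpoints in different components.
A-C (8): add — endpoints in different components.
A-B (9): skip — A and B already connected.
B-D (14): add — endpoints in different components.
Every non-tree edge has weight strictly greater than the heaviest edge on the tree path between its endpoints, so the MST is unique.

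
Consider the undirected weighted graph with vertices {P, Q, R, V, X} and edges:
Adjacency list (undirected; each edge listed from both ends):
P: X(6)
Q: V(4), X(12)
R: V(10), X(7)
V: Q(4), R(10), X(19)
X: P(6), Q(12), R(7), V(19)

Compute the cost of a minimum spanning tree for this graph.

Sort edges by weight, then run Kruskal:
Q V (4): add. Components now {Q,V} {R} {P} {X}
P X (6): add. Components now {Q,V} {R} {P,X}
R X (7): add. Components now {Q,V} {P,R,X}
R V (10): add. Components now {P,Q,R,V,X}
MST edges: Q V, P X, R X, R V; total weight 4+6+7+10 = 27.

27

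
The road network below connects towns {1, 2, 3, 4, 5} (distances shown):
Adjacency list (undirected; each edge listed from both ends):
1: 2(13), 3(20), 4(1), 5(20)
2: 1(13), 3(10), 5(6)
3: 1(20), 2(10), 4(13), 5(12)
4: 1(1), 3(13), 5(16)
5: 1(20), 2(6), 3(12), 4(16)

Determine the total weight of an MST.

Prim, starting at 4.
Step 1: frontier [1–4 1, 3–4 13, 4–5 16] → take 1–4 (1); add 1.
Step 2: frontier [1–2 13, 1–3 20, 1–5 20, 3–4 13, 4–5 16] → take 1–2 (13); add 2.
Step 3: frontier [1–3 20, 1–5 20, 2–5 6, 2–3 10, 3–4 13, 4–5 16] → take 2–5 (6); add 5.
Step 4: frontier [1–3 20, 2–3 10, 3–4 13, 3–5 12] → take 2–3 (10); add 3.
MST edges: 1–4, 1–2, 2–5, 2–3; total weight 1+13+6+10 = 30.

30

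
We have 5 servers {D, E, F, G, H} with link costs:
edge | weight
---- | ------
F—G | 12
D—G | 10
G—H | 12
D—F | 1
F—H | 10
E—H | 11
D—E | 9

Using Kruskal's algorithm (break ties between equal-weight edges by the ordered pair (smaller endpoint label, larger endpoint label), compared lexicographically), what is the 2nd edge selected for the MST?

Kruskal: consider edges lightest-first.
D—F (1): add. Components now {D,F} {E} {G} {H}
D—E (9): add. Components now {D,E,F} {G} {H}
D—G (10): add. Components now {D,E,F,G} {H}
F—H (10): add. Components now {D,E,F,G,H}
The 2nd edge added is D—E.

D-E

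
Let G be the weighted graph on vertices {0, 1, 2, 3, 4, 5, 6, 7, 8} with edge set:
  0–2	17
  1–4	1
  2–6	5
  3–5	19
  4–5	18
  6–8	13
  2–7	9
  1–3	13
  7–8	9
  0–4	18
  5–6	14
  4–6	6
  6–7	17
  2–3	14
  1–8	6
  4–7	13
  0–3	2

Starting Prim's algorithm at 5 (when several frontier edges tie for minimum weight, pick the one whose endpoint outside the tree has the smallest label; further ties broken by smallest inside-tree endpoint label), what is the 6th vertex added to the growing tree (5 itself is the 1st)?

8

Prim's algorithm from 5:
Step 1: cheapest edge leaving the tree is 5–6 (14); add 6.
Step 2: cheapest edge leaving the tree is 2–6 (5); add 2.
Step 3: cheapest edge leaving the tree is 4–6 (6); add 4.
Step 4: cheapest edge leaving the tree is 1–4 (1); add 1.
Step 5: cheapest edge leaving the tree is 1–8 (6); add 8.
Step 6: cheapest edge leaving the tree is 2–7 (9); add 7.
Step 7: cheapest edge leaving the tree is 1–3 (13); add 3.
Step 8: cheapest edge leaving the tree is 0–3 (2); add 0.
Vertex order: 5, 6, 2, 4, 1, 8, 7, 3, 0. The 6th vertex is 8.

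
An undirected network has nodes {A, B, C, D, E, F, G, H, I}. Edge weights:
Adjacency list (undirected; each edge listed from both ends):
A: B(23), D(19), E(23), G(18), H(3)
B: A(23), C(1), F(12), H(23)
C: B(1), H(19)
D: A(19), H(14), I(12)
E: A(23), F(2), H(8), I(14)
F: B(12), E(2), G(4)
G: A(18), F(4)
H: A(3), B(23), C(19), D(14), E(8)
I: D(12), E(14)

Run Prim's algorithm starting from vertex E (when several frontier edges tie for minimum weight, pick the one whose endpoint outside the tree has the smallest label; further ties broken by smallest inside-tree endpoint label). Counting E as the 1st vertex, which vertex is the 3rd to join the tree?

G

Prim, starting at E.
Step 1: cheapest edge leaving the tree is E-F (2); add F.
Step 2: cheapest edge leaving the tree is F-G (4); add G.
Step 3: cheapest edge leaving the tree is E-H (8); add H.
Step 4: cheapest edge leaving the tree is A-H (3); add A.
Step 5: cheapest edge leaving the tree is B-F (12); add B.
Step 6: cheapest edge leaving the tree is B-C (1); add C.
Step 7: cheapest edge leaving the tree is D-H (14); add D.
Step 8: cheapest edge leaving the tree is D-I (12); add I.
Vertex order: E, F, G, H, A, B, C, D, I. The 3rd vertex is G.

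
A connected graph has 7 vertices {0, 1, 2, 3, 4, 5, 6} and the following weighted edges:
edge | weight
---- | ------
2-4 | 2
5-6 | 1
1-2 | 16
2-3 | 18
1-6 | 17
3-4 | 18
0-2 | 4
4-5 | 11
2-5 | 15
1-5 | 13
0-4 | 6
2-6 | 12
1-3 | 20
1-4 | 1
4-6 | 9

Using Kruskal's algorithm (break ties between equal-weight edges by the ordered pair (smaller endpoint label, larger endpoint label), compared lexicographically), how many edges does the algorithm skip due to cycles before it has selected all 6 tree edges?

7

Kruskal's algorithm — process edges by increasing weight (ties by edge label):
1-4 (1): add. Components now {0} {1,4} {2} {3} {5} {6}
5-6 (1): add. Components now {0} {1,4} {2} {3} {5,6}
2-4 (2): add. Components now {0} {1,2,4} {3} {5,6}
0-2 (4): add. Components now {0,1,2,4} {3} {5,6}
0-4 (6): skip — 0 and 4 already connected.
4-6 (9): add. Components now {0,1,2,4,5,6} {3}
4-5 (11): skip — 4 and 5 already connected.
2-6 (12): skip — 2 and 6 already connected.
1-5 (13): skip — 1 and 5 already connected.
2-5 (15): skip — 2 and 5 already connected.
1-2 (16): skip — 1 and 2 already connected.
1-6 (17): skip — 1 and 6 already connected.
2-3 (18): add. Components now {0,1,2,3,4,5,6}
Edges rejected before the tree was complete: 7.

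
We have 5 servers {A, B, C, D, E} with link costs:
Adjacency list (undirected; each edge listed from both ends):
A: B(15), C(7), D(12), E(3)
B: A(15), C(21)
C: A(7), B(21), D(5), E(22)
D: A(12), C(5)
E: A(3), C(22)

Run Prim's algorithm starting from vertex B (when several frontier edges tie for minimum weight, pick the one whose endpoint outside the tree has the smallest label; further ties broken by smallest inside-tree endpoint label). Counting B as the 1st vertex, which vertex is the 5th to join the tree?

D

Grow the tree from B using Prim:
Step 1: cheapest edge leaving the tree is A—B (15); add A.
Step 2: cheapest edge leaving the tree is A—E (3); add E.
Step 3: cheapest edge leaving the tree is A—C (7); add C.
Step 4: cheapest edge leaving the tree is C—D (5); add D.
Vertex order: B, A, E, C, D. The 5th vertex is D.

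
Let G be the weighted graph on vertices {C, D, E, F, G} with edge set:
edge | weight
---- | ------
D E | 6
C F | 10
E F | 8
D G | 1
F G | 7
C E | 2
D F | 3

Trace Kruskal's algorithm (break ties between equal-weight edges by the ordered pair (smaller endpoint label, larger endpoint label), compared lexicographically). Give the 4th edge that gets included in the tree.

Kruskal's algorithm — process edges by increasing weight (ties by edge label):
D G (1): add. Components now {C} {D,G} {E} {F}
C E (2): add. Components now {C,E} {D,G} {F}
D F (3): add. Components now {C,E} {D,F,G}
D E (6): add. Components now {C,D,E,F,G}
The 4th edge added is D E.

D-E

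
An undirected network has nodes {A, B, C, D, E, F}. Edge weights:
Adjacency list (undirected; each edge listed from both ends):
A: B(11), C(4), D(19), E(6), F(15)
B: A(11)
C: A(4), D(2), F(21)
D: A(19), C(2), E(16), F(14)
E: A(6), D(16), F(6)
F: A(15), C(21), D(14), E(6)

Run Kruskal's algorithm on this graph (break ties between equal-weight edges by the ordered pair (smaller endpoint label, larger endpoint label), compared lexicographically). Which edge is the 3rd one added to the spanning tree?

A-E

Kruskal: consider edges lightest-first.
C–D (2): add. Components now {A} {B} {C,D} {E} {F}
A–C (4): add. Components now {A,C,D} {B} {E} {F}
A–E (6): add. Components now {A,C,D,E} {B} {F}
E–F (6): add. Components now {A,C,D,E,F} {B}
A–B (11): add. Components now {A,B,C,D,E,F}
The 3rd edge added is A–E.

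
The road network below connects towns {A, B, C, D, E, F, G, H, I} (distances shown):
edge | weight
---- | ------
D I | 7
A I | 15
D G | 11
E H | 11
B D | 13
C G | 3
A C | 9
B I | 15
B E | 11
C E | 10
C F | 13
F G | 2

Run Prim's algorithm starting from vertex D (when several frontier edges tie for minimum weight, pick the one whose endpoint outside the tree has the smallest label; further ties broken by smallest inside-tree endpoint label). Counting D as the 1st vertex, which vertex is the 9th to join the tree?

Prim's algorithm from D:
Step 1: cheapest edge leaving the tree is D I (7); add I.
Step 2: cheapest edge leaving the tree is D G (11); add G.
Step 3: cheapest edge leaving the tree is F G (2); add F.
Step 4: cheapest edge leaving the tree is C G (3); add C.
Step 5: cheapest edge leaving the tree is A C (9); add A.
Step 6: cheapest edge leaving the tree is C E (10); add E.
Step 7: cheapest edge leaving the tree is B E (11); add B.
Step 8: cheapest edge leaving the tree is E H (11); add H.
Vertex order: D, I, G, F, C, A, E, B, H. The 9th vertex is H.

H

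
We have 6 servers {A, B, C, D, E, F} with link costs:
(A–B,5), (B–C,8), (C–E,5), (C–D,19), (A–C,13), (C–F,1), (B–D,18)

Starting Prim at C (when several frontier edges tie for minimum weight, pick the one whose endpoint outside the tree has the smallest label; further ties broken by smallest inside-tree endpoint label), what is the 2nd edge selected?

Grow the tree from C using Prim:
Step 1: frontier [C–F 1, C–E 5, B–C 8, A–C 13, C–D 19] → take C–F (1); add F.
Step 2: frontier [C–E 5, B–C 8, A–C 13, C–D 19] → take C–E (5); add E.
Step 3: frontier [B–C 8, A–C 13, C–D 19] → take B–C (8); add B.
Step 4: frontier [A–B 5, B–D 18, A–C 13, C–D 19] → take A–B (5); add A.
Step 5: frontier [B–D 18, C–D 19] → take B–D (18); add D.
The 2nd edge added is C–E.

C-E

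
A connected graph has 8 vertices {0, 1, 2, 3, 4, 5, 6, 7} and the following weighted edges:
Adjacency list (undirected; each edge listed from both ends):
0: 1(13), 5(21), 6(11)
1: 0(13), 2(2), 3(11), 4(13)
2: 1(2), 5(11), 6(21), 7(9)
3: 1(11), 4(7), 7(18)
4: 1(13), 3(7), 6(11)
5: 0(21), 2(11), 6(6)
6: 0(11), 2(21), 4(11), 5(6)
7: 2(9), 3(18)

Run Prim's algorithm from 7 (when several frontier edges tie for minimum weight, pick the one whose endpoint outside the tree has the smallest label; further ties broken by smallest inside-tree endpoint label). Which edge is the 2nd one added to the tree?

Prim, starting at 7.
Step 1: frontier [2-7 9, 3-7 18] → take 2-7 (9); add 2.
Step 2: frontier [1-2 2, 2-5 11, 2-6 21, 3-7 18] → take 1-2 (2); add 1.
Step 3: frontier [1-3 11, 0-1 13, 1-4 13, 2-5 11, 2-6 21, 3-7 18] → take 1-3 (11); add 3.
Step 4: frontier [0-1 13, 1-4 13, 2-5 11, 2-6 21, 3-4 7] → take 3-4 (7); add 4.
Step 5: frontier [0-1 13, 2-5 11, 2-6 21, 4-6 11] → take 2-5 (11); add 5.
Step 6: frontier [0-1 13, 2-6 21, 4-6 11, 5-6 6, 0-5 21] → take 5-6 (6); add 6.
Step 7: frontier [0-1 13, 0-5 21, 0-6 11] → take 0-6 (11); add 0.
The 2nd edge added is 1-2.

1-2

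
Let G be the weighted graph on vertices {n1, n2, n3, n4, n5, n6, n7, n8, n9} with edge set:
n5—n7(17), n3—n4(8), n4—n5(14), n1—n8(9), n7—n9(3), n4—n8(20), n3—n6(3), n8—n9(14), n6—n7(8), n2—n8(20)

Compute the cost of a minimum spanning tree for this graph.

79

Grow the tree from n7 using Prim:
Step 1: frontier [n7—n9 3, n6—n7 8, n5—n7 17] → take n7—n9 (3); add n9.
Step 2: frontier [n6—n7 8, n5—n7 17, n8—n9 14] → take n6—n7 (8); add n6.
Step 3: frontier [n3—n6 3, n5—n7 17, n8—n9 14] → take n3—n6 (3); add n3.
Step 4: frontier [n3—n4 8, n5—n7 17, n8—n9 14] → take n3—n4 (8); add n4.
Step 5: frontier [n4—n5 14, n4—n8 20, n5—n7 17, n8—n9 14] → take n4—n5 (14); add n5.
Step 6: frontier [n4—n8 20, n8—n9 14] → take n8—n9 (14); add n8.
Step 7: frontier [n1—n8 9, n2—n8 20] → take n1—n8 (9); add n1.
Step 8: frontier [n2—n8 20] → take n2—n8 (20); add n2.
MST edges: n7—n9, n6—n7, n3—n6, n3—n4, n4—n5, n8—n9, n1—n8, n2—n8; total weight 3+8+3+8+14+14+9+20 = 79.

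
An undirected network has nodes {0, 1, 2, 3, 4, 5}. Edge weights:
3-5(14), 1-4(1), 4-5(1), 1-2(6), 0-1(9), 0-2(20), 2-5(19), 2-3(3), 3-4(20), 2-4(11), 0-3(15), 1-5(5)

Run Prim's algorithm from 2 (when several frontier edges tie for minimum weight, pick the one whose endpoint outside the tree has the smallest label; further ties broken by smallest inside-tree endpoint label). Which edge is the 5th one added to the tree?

Prim, starting at 2.
Step 1: cheapest edge leaving the tree is 2-3 (3); add 3.
Step 2: cheapest edge leaving the tree is 1-2 (6); add 1.
Step 3: cheapest edge leaving the tree is 1-4 (1); add 4.
Step 4: cheapest edge leaving the tree is 4-5 (1); add 5.
Step 5: cheapest edge leaving the tree is 0-1 (9); add 0.
The 5th edge added is 0-1.

0-1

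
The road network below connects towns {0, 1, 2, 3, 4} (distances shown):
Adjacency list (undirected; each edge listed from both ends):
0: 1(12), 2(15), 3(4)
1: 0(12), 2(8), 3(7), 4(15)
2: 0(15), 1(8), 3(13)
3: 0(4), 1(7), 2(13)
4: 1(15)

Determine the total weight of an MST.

34

Grow the tree from 3 using Prim:
Step 1: frontier [0–3 4, 1–3 7, 2–3 13] → take 0–3 (4); add 0.
Step 2: frontier [0–1 12, 0–2 15, 1–3 7, 2–3 13] → take 1–3 (7); add 1.
Step 3: frontier [0–2 15, 1–2 8, 1–4 15, 2–3 13] → take 1–2 (8); add 2.
Step 4: frontier [1–4 15] → take 1–4 (15); add 4.
MST edges: 0–3, 1–3, 1–2, 1–4; total weight 4+7+8+15 = 34.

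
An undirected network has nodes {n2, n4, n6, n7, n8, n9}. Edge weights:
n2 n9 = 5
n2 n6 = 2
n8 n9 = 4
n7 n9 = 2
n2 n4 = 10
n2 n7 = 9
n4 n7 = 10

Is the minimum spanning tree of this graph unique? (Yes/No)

Sort edges by weight, then run Kruskal:
n2 n6 (2): add. Components now {n2,n6} {n9} {n8} {n4} {n7}
n7 n9 (2): add. Components now {n2,n6} {n7,n9} {n8} {n4}
n8 n9 (4): add. Components now {n2,n6} {n7,n8,n9} {n4}
n2 n9 (5): add. Components now {n2,n6,n7,n8,n9} {n4}
n2 n7 (9): skip — n2 and n7 already connected.
n2 n4 (10): add. Components now {n2,n4,n6,n7,n8,n9}
Non-tree edge n4 n7 has weight 10, equal to the heaviest edge on its tree cycle — swapping gives another MST of the same weight. Not unique.

No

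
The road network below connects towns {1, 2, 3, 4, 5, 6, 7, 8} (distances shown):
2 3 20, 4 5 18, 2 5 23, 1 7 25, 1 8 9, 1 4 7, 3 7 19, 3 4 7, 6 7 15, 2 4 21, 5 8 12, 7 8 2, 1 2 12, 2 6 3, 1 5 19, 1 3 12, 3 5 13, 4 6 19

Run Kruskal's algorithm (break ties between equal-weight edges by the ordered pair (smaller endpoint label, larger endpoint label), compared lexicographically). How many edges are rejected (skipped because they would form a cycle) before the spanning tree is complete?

1

Kruskal's algorithm — process edges by increasing weight (ties by edge label):
7 8 (2): add — endpoints in different components.
2 6 (3): add — endpoints in different components.
1 4 (7): add — endpoints in different components.
3 4 (7): add — endpoints in different components.
1 8 (9): add — endpoints in different components.
1 2 (12): add — endpoints in different components.
1 3 (12): skip — 1 and 3 already connected.
5 8 (12): add — endpoints in different components.
Edges rejected before the tree was complete: 1.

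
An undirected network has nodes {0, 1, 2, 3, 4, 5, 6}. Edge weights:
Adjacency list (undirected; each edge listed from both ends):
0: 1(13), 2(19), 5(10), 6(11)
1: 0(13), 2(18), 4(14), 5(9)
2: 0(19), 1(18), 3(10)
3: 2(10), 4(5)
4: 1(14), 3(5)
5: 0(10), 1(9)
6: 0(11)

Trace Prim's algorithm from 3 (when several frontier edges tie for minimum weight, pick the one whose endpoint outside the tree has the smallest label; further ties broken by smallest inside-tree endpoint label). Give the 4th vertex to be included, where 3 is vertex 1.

1

Grow the tree from 3 using Prim:
Step 1: frontier [3–4 5, 2–3 10] → take 3–4 (5); add 4.
Step 2: frontier [2–3 10, 1–4 14] → take 2–3 (10); add 2.
Step 3: frontier [1–2 18, 0–2 19, 1–4 14] → take 1–4 (14); add 1.
Step 4: frontier [1–5 9, 0–1 13, 0–2 19] → take 1–5 (9); add 5.
Step 5: frontier [0–1 13, 0–2 19, 0–5 10] → take 0–5 (10); add 0.
Step 6: frontier [0–6 11] → take 0–6 (11); add 6.
Vertex order: 3, 4, 2, 1, 5, 0, 6. The 4th vertex is 1.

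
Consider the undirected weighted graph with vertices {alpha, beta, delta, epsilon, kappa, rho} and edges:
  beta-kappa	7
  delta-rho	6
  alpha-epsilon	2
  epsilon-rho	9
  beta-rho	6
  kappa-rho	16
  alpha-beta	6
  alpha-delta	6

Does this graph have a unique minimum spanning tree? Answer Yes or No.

No

Sort edges by weight, then run Kruskal:
alpha-epsilon (2): add — endpoints in different components.
alpha-beta (6): add — endpoints in different components.
alpha-delta (6): add — endpoints in different components.
beta-rho (6): add — endpoints in different components.
delta-rho (6): skip — delta and rho already connected.
beta-kappa (7): add — endpoints in different components.
Non-tree edge delta-rho has weight 6, equal to the heaviest edge on its tree cycle — swapping gives another MST of the same weight. Not unique.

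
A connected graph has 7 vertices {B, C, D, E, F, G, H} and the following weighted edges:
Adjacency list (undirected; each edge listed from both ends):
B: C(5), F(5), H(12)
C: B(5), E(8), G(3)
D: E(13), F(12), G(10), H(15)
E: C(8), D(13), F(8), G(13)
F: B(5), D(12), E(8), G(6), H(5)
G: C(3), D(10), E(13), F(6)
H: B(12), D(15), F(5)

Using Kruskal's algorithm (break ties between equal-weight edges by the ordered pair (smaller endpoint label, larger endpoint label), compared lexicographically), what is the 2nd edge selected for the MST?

Kruskal's algorithm — process edges by increasing weight (ties by edge label):
C G (3): add — endpoints in different components.
B C (5): add — endpoints in different components.
B F (5): add — endpoints in different components.
F H (5): add — endpoints in different components.
F G (6): skip — F and G already connected.
C E (8): add — endpoints in different components.
E F (8): skip — E and F already connected.
D G (10): add — endpoints in different components.
The 2nd edge added is B C.

B-C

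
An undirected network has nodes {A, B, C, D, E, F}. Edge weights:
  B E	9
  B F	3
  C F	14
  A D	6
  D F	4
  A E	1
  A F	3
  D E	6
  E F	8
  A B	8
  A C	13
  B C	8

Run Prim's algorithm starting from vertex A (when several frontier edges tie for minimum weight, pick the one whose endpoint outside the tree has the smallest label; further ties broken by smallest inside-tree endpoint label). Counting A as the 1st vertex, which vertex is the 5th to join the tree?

D

Prim's algorithm from A:
Step 1: cheapest edge leaving the tree is A E (1); add E.
Step 2: cheapest edge leaving the tree is A F (3); add F.
Step 3: cheapest edge leaving the tree is B F (3); add B.
Step 4: cheapest edge leaving the tree is D F (4); add D.
Step 5: cheapest edge leaving the tree is B C (8); add C.
Vertex order: A, E, F, B, D, C. The 5th vertex is D.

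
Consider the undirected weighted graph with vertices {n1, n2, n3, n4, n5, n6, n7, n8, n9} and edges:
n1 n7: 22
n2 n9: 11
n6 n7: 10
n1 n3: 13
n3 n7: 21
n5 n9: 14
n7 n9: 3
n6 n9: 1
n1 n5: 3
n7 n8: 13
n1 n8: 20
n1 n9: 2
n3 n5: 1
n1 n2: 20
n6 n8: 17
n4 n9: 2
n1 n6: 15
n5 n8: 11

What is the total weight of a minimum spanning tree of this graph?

34

Prim, starting at n2.
Step 1: cheapest edge leaving the tree is n2 n9 (11); add n9.
Step 2: cheapest edge leaving the tree is n6 n9 (1); add n6.
Step 3: cheapest edge leaving the tree is n1 n9 (2); add n1.
Step 4: cheapest edge leaving the tree is n4 n9 (2); add n4.
Step 5: cheapest edge leaving the tree is n1 n5 (3); add n5.
Step 6: cheapest edge leaving the tree is n3 n5 (1); add n3.
Step 7: cheapest edge leaving the tree is n7 n9 (3); add n7.
Step 8: cheapest edge leaving the tree is n5 n8 (11); add n8.
MST edges: n2 n9, n6 n9, n1 n9, n4 n9, n1 n5, n3 n5, n7 n9, n5 n8; total weight 11+1+2+2+3+1+3+11 = 34.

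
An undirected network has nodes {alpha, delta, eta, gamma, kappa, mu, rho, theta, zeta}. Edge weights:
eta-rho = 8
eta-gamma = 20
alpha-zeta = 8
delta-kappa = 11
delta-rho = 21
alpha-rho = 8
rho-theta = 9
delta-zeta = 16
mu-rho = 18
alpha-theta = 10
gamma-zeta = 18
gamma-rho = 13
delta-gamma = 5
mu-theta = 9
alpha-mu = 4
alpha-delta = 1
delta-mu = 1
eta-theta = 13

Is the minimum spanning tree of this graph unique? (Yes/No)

No

Kruskal: consider edges lightest-first.
alpha-delta (1): add — endpoints in different components.
delta-mu (1): add — endpoints in different components.
alpha-mu (4): skip — alpha and mu already connected.
delta-gamma (5): add — endpoints in different components.
alpha-rho (8): add — endpoints in different components.
alpha-zeta (8): add — endpoints in different components.
eta-rho (8): add — endpoints in different components.
mu-theta (9): add — endpoints in different components.
rho-theta (9): skip — rho and theta already connected.
alpha-theta (10): skip — alpha and theta already connected.
delta-kappa (11): add — endpoints in different components.
Non-tree edge rho-theta has weight 9, equal to the heaviest edge on its tree cycle — swapping gives another MST of the same weight. Not unique.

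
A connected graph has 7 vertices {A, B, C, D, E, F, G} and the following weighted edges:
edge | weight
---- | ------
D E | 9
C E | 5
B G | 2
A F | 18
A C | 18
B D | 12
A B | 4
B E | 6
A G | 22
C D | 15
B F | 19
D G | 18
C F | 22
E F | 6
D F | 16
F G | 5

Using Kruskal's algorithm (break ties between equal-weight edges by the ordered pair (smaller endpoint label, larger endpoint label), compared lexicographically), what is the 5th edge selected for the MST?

B-E

Sort edges by weight, then run Kruskal:
B G (2): add. Components now {A} {B,G} {C} {D} {E} {F}
A B (4): add. Components now {A,B,G} {C} {D} {E} {F}
C E (5): add. Components now {A,B,G} {C,E} {D} {F}
F G (5): add. Components now {A,B,F,G} {C,E} {D}
B E (6): add. Components now {A,B,C,E,F,G} {D}
E F (6): skip — E and F already connected.
D E (9): add. Components now {A,B,C,D,E,F,G}
The 5th edge added is B E.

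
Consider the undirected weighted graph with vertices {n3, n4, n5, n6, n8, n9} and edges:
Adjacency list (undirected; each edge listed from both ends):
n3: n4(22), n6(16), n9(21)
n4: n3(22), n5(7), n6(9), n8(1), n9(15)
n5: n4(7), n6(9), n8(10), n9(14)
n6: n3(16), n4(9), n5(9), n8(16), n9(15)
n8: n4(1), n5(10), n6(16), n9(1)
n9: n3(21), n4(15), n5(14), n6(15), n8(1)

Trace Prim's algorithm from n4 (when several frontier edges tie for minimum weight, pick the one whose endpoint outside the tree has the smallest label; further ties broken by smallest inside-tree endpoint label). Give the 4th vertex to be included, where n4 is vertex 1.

Prim's algorithm from n4:
Step 1: cheapest edge leaving the tree is n4–n8 (1); add n8.
Step 2: cheapest edge leaving the tree is n8–n9 (1); add n9.
Step 3: cheapest edge leaving the tree is n4–n5 (7); add n5.
Step 4: cheapest edge leaving the tree is n4–n6 (9); add n6.
Step 5: cheapest edge leaving the tree is n3–n6 (16); add n3.
Vertex order: n4, n8, n9, n5, n6, n3. The 4th vertex is n5.

n5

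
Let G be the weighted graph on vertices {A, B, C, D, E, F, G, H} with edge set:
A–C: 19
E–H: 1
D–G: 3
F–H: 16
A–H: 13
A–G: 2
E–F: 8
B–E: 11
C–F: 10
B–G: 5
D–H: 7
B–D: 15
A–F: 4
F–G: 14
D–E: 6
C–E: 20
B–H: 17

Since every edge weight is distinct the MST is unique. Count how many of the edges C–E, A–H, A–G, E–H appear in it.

Kruskal's algorithm — process edges by increasing weight (ties by edge label):
E–H (1): add — endpoints in different components.
A–G (2): add — endpoints in different components.
D–G (3): add — endpoints in different components.
A–F (4): add — endpoints in different components.
B–G (5): add — endpoints in different components.
D–E (6): add — endpoints in different components.
D–H (7): skip — D and H already connected.
E–F (8): skip — E and F already connected.
C–F (10): add — endpoints in different components.
MST edge set: {E–H, A–G, D–G, A–F, B–G, D–E, C–F}.
Of the listed edges, {A–G, E–H} are in the MST → 2.

2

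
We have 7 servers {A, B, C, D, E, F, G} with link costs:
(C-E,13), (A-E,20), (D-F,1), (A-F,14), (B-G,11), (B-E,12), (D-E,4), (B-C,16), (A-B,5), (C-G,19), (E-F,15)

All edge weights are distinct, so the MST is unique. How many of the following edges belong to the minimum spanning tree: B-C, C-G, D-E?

1

Kruskal's algorithm — process edges by increasing weight (ties by edge label):
D-F (1): add — endpoints in different components.
D-E (4): add — endpoints in different components.
A-B (5): add — endpoints in different components.
B-G (11): add — endpoints in different components.
B-E (12): add — endpoints in different components.
C-E (13): add — endpoints in different components.
MST edge set: {D-F, D-E, A-B, B-G, B-E, C-E}.
Of the listed edges, {D-E} are in the MST → 1.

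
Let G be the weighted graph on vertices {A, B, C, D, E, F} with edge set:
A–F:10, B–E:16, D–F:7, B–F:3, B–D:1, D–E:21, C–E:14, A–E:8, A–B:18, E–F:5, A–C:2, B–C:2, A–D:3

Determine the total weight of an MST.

Grow the tree from C using Prim:
Step 1: frontier [A–C 2, B–C 2, C–E 14] → take A–C (2); add A.
Step 2: frontier [A–D 3, A–E 8, A–F 10, A–B 18, B–C 2, C–E 14] → take B–C (2); add B.
Step 3: frontier [A–D 3, A–E 8, A–F 10, B–D 1, B–F 3, B–E 16, C–E 14] → take B–D (1); add D.
Step 4: frontier [A–E 8, A–F 10, B–F 3, B–E 16, C–E 14, D–F 7, D–E 21] → take B–F (3); add F.
Step 5: frontier [A–E 8, B–E 16, C–E 14, D–E 21, E–F 5] → take E–F (5); add E.
MST edges: A–C, B–C, B–D, B–F, E–F; total weight 2+2+1+3+5 = 13.

13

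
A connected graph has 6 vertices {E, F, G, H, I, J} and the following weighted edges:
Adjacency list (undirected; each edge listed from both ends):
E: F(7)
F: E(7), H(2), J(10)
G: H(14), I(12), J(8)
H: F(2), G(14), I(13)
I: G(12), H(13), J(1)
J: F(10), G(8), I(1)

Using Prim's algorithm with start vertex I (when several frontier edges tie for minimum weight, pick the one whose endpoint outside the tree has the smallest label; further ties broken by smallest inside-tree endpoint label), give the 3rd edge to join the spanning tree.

F-J

Prim's algorithm from I:
Step 1: cheapest edge leaving the tree is I–J (1); add J.
Step 2: cheapest edge leaving the tree is G–J (8); add G.
Step 3: cheapest edge leaving the tree is F–J (10); add F.
Step 4: cheapest edge leaving the tree is F–H (2); add H.
Step 5: cheapest edge leaving the tree is E–F (7); add E.
The 3rd edge added is F–J.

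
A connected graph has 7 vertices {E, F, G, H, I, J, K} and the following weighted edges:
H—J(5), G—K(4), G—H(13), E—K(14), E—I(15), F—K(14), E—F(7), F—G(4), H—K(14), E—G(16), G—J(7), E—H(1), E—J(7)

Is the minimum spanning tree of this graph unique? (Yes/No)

No

Sort edges by weight, then run Kruskal:
E—H (1): add. Components now {E,H} {F} {G} {I} {J} {K}
F—G (4): add. Components now {E,H} {F,G} {I} {J} {K}
G—K (4): add. Components now {E,H} {F,G,K} {I} {J}
H—J (5): add. Components now {E,H,J} {F,G,K} {I}
E—F (7): add. Components now {E,F,G,H,J,K} {I}
E—J (7): skip — E and J already connected.
G—J (7): skip — G and J already connected.
G—H (13): skip — G and H already connected.
E—K (14): skip — E and K already connected.
F—K (14): skip — F and K already connected.
H—K (14): skip — H and K already connected.
E—I (15): add. Components now {E,F,G,H,I,J,K}
Non-tree edge G—J has weight 7, equal to the heaviest edge on its tree cycle — swapping gives another MST of the same weight. Not unique.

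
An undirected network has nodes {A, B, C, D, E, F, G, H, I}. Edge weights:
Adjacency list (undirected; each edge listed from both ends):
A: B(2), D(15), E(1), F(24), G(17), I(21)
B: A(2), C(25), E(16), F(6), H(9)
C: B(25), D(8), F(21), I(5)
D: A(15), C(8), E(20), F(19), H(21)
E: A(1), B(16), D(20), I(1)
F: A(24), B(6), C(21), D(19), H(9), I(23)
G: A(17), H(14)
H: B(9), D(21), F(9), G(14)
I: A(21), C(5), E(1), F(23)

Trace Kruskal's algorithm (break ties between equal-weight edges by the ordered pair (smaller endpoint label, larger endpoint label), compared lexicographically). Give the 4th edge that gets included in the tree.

Kruskal: consider edges lightest-first.
A-E (1): add — endpoints in different components.
E-I (1): add — endpoints in different components.
A-B (2): add — endpoints in different components.
C-I (5): add — endpoints in different components.
B-F (6): add — endpoints in different components.
C-D (8): add — endpoints in different components.
B-H (9): add — endpoints in different components.
F-H (9): skip — F and H already connected.
G-H (14): add — endpoints in different components.
The 4th edge added is C-I.

C-I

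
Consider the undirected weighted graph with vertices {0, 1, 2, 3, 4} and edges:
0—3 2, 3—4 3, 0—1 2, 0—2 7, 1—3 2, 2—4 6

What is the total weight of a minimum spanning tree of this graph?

13

Kruskal's algorithm — process edges by increasing weight (ties by edge label):
0—1 (2): add. Components now {0,1} {2} {3} {4}
0—3 (2): add. Components now {0,1,3} {2} {4}
1—3 (2): skip — 1 and 3 already connected.
3—4 (3): add. Components now {0,1,3,4} {2}
2—4 (6): add. Components now {0,1,2,3,4}
MST edges: 0—1, 0—3, 3—4, 2—4; total weight 2+2+3+6 = 13.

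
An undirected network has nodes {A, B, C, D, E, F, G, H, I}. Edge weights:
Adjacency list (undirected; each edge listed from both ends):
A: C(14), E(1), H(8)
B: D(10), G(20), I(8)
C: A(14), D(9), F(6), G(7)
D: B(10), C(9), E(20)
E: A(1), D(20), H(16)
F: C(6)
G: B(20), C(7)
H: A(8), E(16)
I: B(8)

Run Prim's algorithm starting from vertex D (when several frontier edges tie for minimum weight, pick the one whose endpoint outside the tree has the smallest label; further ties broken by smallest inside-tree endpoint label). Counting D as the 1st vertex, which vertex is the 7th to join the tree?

Prim's algorithm from D:
Step 1: cheapest edge leaving the tree is C-D (9); add C.
Step 2: cheapest edge leaving the tree is C-F (6); add F.
Step 3: cheapest edge leaving the tree is C-G (7); add G.
Step 4: cheapest edge leaving the tree is B-D (10); add B.
Step 5: cheapest edge leaving the tree is B-I (8); add I.
Step 6: cheapest edge leaving the tree is A-C (14); add A.
Step 7: cheapest edge leaving the tree is A-E (1); add E.
Step 8: cheapest edge leaving the tree is A-H (8); add H.
Vertex order: D, C, F, G, B, I, A, E, H. The 7th vertex is A.

A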